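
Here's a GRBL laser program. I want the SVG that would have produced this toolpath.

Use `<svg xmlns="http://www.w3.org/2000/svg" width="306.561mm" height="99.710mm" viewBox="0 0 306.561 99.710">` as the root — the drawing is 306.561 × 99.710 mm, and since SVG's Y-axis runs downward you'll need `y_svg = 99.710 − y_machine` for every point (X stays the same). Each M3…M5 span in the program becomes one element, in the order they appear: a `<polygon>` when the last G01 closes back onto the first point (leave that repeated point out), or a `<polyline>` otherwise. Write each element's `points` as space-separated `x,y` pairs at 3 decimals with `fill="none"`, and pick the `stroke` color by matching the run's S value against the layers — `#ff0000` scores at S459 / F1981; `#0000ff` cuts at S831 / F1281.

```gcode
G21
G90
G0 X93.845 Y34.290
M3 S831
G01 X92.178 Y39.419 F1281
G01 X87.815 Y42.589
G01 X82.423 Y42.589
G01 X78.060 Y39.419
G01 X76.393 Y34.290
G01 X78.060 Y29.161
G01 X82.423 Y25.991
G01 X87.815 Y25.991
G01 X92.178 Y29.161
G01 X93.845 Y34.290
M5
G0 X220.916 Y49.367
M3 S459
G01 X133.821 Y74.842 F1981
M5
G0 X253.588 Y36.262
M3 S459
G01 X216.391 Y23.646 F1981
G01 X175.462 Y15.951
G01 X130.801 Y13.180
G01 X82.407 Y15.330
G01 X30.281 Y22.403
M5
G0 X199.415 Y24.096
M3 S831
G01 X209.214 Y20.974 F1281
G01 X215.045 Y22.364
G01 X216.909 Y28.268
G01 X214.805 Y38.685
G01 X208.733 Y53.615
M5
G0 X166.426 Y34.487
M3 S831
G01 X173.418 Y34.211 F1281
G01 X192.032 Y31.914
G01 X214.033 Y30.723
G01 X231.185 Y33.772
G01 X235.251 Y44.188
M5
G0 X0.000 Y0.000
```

<svg xmlns="http://www.w3.org/2000/svg" width="306.561mm" height="99.710mm" viewBox="0 0 306.561 99.710">
  <polygon points="93.845,65.420 92.178,60.291 87.815,57.121 82.423,57.121 78.060,60.291 76.393,65.420 78.060,70.549 82.423,73.719 87.815,73.719 92.178,70.549" fill="none" stroke="#0000ff"/>
  <polyline points="220.916,50.343 133.821,24.868" fill="none" stroke="#ff0000"/>
  <polyline points="253.588,63.448 216.391,76.064 175.462,83.759 130.801,86.530 82.407,84.380 30.281,77.307" fill="none" stroke="#ff0000"/>
  <polyline points="199.415,75.614 209.214,78.736 215.045,77.346 216.909,71.442 214.805,61.025 208.733,46.095" fill="none" stroke="#0000ff"/>
  <polyline points="166.426,65.223 173.418,65.499 192.032,67.796 214.033,68.987 231.185,65.938 235.251,55.522" fill="none" stroke="#0000ff"/>
</svg>

Each laser-on run becomes one SVG element. Flip Y back into SVG space with y_svg = 99.710 − y_machine.

Run 1: S831 ⇒ cut layer `#0000ff`. The run returns to its start, so emit a `<polygon>` with points (Y-flipped): 93.845,65.420 92.178,60.291 87.815,57.121 82.423,57.121 78.060,60.291 76.393,65.420 78.060,70.549 82.423,73.719 87.815,73.719 92.178,70.549.

Run 2: S459 ⇒ score layer `#ff0000`. The run is open, so emit a `<polyline>` with points (Y-flipped): 220.916,50.343 133.821,24.868.

Run 3: power S459 maps to stroke `#ff0000` (score). The run is open, so emit a `<polyline>` with points (Y-flipped): 253.588,63.448 216.391,76.064 175.462,83.759 130.801,86.530 82.407,84.380 30.281,77.307.

Run 4: the run's S831 means `#0000ff` (cut). The run is open, so emit a `<polyline>` with points (Y-flipped): 199.415,75.614 209.214,78.736 215.045,77.346 216.909,71.442 214.805,61.025 208.733,46.095.

Run 5: power S831 maps to stroke `#0000ff` (cut). The run is open, so emit a `<polyline>` with points (Y-flipped): 166.426,65.223 173.418,65.499 192.032,67.796 214.033,68.987 231.185,65.938 235.251,55.522.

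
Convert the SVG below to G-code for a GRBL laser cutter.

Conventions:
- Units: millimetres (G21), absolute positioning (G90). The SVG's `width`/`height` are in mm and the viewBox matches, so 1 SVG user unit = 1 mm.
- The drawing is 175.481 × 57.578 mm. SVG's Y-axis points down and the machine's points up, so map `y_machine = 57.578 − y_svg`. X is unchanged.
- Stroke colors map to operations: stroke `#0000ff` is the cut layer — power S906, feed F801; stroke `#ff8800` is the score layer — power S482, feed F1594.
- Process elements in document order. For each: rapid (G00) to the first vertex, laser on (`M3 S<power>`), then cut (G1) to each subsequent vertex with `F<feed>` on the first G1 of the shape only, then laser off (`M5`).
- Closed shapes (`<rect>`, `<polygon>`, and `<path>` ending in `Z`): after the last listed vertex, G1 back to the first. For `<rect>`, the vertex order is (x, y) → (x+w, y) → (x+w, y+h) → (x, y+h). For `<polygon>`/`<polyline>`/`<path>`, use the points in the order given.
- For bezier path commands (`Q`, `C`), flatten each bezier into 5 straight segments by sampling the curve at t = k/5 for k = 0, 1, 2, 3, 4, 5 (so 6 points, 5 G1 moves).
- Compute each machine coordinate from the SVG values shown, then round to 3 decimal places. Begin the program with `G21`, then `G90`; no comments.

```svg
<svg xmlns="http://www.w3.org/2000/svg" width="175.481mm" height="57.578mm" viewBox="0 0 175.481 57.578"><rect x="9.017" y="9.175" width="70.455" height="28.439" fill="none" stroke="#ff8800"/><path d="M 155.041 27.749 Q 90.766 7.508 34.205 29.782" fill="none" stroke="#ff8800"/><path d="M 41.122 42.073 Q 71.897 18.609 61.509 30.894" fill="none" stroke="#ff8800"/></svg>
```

G21
G90
G00 X9.017 Y48.403
M3 S482
G1 X79.472 Y48.403 F1594
G1 X79.472 Y19.964
G1 X9.017 Y19.964
G1 X9.017 Y48.403
M5
G00 X155.041 Y29.829
M3 S482
G1 X129.640 Y36.225 F1594
G1 X104.855 Y39.219
G1 X80.688 Y38.813
G1 X57.138 Y35.005
G1 X34.205 Y27.796
M5
G00 X41.122 Y15.505
M3 S482
G1 X51.785 Y23.461 F1594
G1 X59.156 Y28.556
G1 X63.233 Y30.792
G1 X64.018 Y30.168
G1 X61.509 Y26.684
M5

viewBox `0 0 175.481 57.578` with mm width/height → 1 unit = 1 mm. Flip: y_m = 57.578 − y_svg.

**Shape 1** — `<rect>` rectangle, stroke `#ff8800` → score (S482, F1594). Machine vertices: (9.017,48.403) → (79.472,48.403) → (79.472,19.964) → (9.017,19.964) → (9.017,48.403). Closed: final G1 returns to the first vertex.

**Shape 2** — `<path>` quadratic bezier, stroke `#ff8800` → score (S482, F1594). Control points (SVG): P0=(155.041,27.749), P1=(90.766,7.508), P2=(34.205,29.782); sampled at t=k/5. Machine vertices: (155.041,29.829) → (129.640,36.225) → (104.855,39.219) → (80.688,38.813) → (57.138,35.005) → (34.205,27.796). Open path.

**Shape 3** — `<path>` quadratic bezier, stroke `#ff8800` → score (S482, F1594). Control points (SVG): P0=(41.122,42.073), P1=(71.897,18.609), P2=(61.509,30.894); sampled at t=k/5. Machine vertices: (41.122,15.505) → (51.785,23.461) → (59.156,28.556) → (63.233,30.792) → (64.018,30.168) → (61.509,26.684). Open path.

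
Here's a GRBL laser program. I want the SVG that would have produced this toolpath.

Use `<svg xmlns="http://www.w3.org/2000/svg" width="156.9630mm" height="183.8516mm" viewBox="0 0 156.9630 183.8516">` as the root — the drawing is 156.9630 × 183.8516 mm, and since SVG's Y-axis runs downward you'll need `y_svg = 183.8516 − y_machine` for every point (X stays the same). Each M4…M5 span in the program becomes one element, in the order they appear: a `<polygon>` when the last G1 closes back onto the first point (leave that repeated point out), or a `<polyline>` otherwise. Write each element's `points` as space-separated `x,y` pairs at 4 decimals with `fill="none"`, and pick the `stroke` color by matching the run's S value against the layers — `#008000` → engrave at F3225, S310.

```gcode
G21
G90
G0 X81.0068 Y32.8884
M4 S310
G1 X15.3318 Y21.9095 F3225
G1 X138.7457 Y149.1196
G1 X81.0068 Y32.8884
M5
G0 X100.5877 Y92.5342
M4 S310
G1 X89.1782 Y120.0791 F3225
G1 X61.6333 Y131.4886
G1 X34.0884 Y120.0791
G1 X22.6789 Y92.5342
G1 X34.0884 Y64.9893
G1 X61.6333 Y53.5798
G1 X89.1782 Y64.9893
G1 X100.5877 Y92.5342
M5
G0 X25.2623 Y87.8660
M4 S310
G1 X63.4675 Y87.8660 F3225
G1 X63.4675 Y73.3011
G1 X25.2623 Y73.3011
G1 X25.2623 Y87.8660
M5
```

<svg xmlns="http://www.w3.org/2000/svg" width="156.9630mm" height="183.8516mm" viewBox="0 0 156.9630 183.8516">
  <polygon points="81.0068,150.9632 15.3318,161.9421 138.7457,34.7320" fill="none" stroke="#008000"/>
  <polygon points="100.5877,91.3174 89.1782,63.7725 61.6333,52.3630 34.0884,63.7725 22.6789,91.3174 34.0884,118.8623 61.6333,130.2718 89.1782,118.8623" fill="none" stroke="#008000"/>
  <polygon points="25.2623,95.9856 63.4675,95.9856 63.4675,110.5505 25.2623,110.5505" fill="none" stroke="#008000"/>
</svg>

y_svg = 183.8516 − y_m. Every run uses S310, so all elements get stroke `#008000` (engrave).

[1] closed run; points: 81.0068,150.9632 15.3318,161.9421 138.7457,34.7320

[2] closed run; points: 100.5877,91.3174 89.1782,63.7725 61.6333,52.3630 34.0884,63.7725 22.6789,91.3174 34.0884,118.8623 61.6333,130.2718 89.1782,118.8623

[3] closed run; points: 25.2623,95.9856 63.4675,95.9856 63.4675,110.5505 25.2623,110.5505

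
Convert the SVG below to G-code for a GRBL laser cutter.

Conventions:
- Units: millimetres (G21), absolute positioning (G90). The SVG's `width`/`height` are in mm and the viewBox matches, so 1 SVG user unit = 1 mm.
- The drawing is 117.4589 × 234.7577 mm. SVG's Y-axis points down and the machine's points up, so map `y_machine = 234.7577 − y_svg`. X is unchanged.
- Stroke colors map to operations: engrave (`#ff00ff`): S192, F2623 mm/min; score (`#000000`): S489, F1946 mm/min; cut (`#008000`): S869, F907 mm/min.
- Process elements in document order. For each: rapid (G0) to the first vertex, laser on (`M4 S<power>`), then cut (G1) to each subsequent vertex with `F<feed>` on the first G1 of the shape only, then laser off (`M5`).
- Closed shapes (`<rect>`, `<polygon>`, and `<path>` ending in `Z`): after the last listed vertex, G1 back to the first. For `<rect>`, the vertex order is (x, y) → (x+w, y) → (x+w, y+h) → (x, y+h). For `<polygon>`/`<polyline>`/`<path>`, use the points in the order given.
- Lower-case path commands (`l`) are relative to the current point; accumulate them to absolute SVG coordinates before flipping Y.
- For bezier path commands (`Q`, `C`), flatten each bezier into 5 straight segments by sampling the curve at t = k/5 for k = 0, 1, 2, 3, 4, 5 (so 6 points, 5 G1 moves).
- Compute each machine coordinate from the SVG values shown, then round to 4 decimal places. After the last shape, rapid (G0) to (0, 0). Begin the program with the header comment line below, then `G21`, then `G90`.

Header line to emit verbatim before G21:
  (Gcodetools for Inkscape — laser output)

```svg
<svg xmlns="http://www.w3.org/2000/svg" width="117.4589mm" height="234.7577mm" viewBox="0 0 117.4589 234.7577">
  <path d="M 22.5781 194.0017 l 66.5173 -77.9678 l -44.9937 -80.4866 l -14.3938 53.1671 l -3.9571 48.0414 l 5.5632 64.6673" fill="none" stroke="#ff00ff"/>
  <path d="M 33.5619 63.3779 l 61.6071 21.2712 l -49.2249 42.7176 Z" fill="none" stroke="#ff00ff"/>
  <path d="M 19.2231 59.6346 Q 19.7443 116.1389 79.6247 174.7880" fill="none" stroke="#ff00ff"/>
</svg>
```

(Gcodetools for Inkscape — laser output)
G21
G90
G0 X22.5781 Y40.7560
M4 S192
G1 X89.0954 Y118.7238 F2623
G1 X44.1017 Y199.2104
G1 X29.7079 Y146.0433
G1 X25.7508 Y98.0019
G1 X31.3140 Y33.3346
M5
G0 X33.5619 Y171.3798
M4 S192
G1 X95.1690 Y150.1086 F2623
G1 X45.9441 Y107.3910
G1 X33.5619 Y171.3798
M5
G0 X19.2231 Y175.1231
M4 S192
G1 X21.8059 Y152.4356 F2623
G1 X29.1375 Y129.5765
G1 X41.2179 Y106.5458
G1 X58.0469 Y83.3435
G1 X79.6247 Y59.9697
M5
G0 X0.0000 Y0.0000

Since the viewBox matches the mm dimensions, user units are millimetres directly. The only transform is the Y-flip y_m = 234.7577 − y_svg.

Shape 1 is a open polyline drawn with `<path>`. Its stroke #ff00ff means engrave at S192, F2623. After flipping Y the toolpath is (22.5781,40.7560) → (89.0954,118.7238) → (44.1017,199.2104) → (29.7079,146.0433) → (25.7508,98.0019) → (31.3140,33.3346).

Shape 2 is a regular polygon drawn with `<path>`. Its stroke #ff00ff means engrave at S192, F2623. After flipping Y the toolpath is (33.5619,171.3798) → (95.1690,150.1086) → (45.9441,107.3910) → (33.5619,171.3798), returning to the start.

Shape 3 is a quadratic bezier drawn with `<path>`. Its stroke #ff00ff means engrave at S192, F2623. After flipping Y the toolpath is (19.2231,175.1231) → (21.8059,152.4356) → (29.1375,129.5765) → (41.2179,106.5458) → (58.0469,83.3435) → (79.6247,59.9697).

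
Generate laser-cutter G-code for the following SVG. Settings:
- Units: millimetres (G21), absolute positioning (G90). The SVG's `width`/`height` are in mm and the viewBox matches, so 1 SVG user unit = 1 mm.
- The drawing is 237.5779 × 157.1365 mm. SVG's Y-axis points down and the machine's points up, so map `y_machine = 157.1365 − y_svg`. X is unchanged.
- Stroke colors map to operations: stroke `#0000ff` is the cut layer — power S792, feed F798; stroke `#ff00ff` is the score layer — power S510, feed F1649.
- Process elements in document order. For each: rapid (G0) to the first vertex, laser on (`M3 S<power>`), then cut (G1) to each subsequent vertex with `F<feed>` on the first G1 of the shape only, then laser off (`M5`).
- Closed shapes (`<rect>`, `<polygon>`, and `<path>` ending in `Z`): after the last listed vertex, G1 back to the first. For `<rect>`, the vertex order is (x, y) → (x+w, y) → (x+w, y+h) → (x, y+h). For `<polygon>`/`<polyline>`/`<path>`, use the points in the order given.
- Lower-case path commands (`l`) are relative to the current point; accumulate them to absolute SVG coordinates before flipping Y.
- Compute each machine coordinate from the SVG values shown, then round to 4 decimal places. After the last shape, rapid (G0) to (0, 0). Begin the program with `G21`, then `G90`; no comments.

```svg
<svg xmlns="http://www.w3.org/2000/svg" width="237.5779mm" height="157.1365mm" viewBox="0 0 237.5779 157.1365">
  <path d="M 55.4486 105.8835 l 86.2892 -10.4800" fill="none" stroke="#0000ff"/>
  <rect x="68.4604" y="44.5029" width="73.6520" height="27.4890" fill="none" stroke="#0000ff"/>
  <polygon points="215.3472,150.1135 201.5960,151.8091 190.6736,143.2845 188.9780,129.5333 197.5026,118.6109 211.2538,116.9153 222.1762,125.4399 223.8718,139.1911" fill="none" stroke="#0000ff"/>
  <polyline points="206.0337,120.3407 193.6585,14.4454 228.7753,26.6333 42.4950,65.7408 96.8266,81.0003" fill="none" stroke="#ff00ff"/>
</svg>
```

G21
G90
G0 X55.4486 Y51.2530
M3 S792
G1 X141.7378 Y61.7330 F798
M5
G0 X68.4604 Y112.6336
M3 S792
G1 X142.1124 Y112.6336 F798
G1 X142.1124 Y85.1446
G1 X68.4604 Y85.1446
G1 X68.4604 Y112.6336
M5
G0 X215.3472 Y7.0230
M3 S792
G1 X201.5960 Y5.3274 F798
G1 X190.6736 Y13.8520
G1 X188.9780 Y27.6032
G1 X197.5026 Y38.5256
G1 X211.2538 Y40.2212
G1 X222.1762 Y31.6966
G1 X223.8718 Y17.9454
G1 X215.3472 Y7.0230
M5
G0 X206.0337 Y36.7958
M3 S510
G1 X193.6585 Y142.6911 F1649
G1 X228.7753 Y130.5032
G1 X42.4950 Y91.3957
G1 X96.8266 Y76.1362
M5
G0 X0.0000 Y0.0000

viewBox `0 0 237.5779 157.1365` with mm width/height → 1 unit = 1 mm. Flip: y_m = 157.1365 − y_svg.

**Shape 1** — `<path>` line segment, stroke `#0000ff` → cut (S792, F798). Machine vertices: (55.4486,51.2530) → (141.7378,61.7330). Open path.

**Shape 2** — `<rect>` rectangle, stroke `#0000ff` → cut (S792, F798). Machine vertices: (68.4604,112.6336) → (142.1124,112.6336) → (142.1124,85.1446) → (68.4604,85.1446) → (68.4604,112.6336). Closed: final G1 returns to the first vertex.

**Shape 3** — `<polygon>` regular polygon, stroke `#0000ff` → cut (S792, F798). Machine vertices: (215.3472,7.0230) → (201.5960,5.3274) → (190.6736,13.8520) → (188.9780,27.6032) → (197.5026,38.5256) → (211.2538,40.2212) → (222.1762,31.6966) → (223.8718,17.9454) → (215.3472,7.0230). Closed: final G1 returns to the first vertex.

**Shape 4** — `<polyline>` open polyline, stroke `#ff00ff` → score (S510, F1649). Machine vertices: (206.0337,36.7958) → (193.6585,142.6911) → (228.7753,130.5032) → (42.4950,91.3957) → (96.8266,76.1362). Open path.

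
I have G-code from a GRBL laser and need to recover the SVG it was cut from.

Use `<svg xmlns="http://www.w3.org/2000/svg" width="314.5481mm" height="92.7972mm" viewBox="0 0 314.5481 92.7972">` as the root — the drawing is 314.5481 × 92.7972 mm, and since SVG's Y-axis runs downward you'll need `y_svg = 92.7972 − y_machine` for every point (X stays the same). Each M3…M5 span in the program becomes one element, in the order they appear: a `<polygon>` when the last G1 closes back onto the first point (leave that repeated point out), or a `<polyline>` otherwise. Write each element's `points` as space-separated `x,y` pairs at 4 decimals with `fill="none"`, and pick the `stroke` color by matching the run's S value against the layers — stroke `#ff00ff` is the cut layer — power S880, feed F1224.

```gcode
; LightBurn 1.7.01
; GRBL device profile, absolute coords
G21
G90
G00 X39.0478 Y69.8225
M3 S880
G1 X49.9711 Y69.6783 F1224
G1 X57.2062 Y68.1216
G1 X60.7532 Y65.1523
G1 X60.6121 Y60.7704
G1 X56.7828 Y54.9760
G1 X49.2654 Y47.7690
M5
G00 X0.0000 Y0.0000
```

<svg xmlns="http://www.w3.org/2000/svg" width="314.5481mm" height="92.7972mm" viewBox="0 0 314.5481 92.7972">
  <polyline points="39.0478,22.9747 49.9711,23.1189 57.2062,24.6756 60.7532,27.6449 60.6121,32.0268 56.7828,37.8212 49.2654,45.0282" fill="none" stroke="#ff00ff"/>
</svg>

y_svg = 92.7972 − y_m. Every run uses S880, so all elements get stroke `#ff00ff` (cut).

[1] open run; points: 39.0478,22.9747 49.9711,23.1189 57.2062,24.6756 60.7532,27.6449 60.6121,32.0268 56.7828,37.8212 49.2654,45.0282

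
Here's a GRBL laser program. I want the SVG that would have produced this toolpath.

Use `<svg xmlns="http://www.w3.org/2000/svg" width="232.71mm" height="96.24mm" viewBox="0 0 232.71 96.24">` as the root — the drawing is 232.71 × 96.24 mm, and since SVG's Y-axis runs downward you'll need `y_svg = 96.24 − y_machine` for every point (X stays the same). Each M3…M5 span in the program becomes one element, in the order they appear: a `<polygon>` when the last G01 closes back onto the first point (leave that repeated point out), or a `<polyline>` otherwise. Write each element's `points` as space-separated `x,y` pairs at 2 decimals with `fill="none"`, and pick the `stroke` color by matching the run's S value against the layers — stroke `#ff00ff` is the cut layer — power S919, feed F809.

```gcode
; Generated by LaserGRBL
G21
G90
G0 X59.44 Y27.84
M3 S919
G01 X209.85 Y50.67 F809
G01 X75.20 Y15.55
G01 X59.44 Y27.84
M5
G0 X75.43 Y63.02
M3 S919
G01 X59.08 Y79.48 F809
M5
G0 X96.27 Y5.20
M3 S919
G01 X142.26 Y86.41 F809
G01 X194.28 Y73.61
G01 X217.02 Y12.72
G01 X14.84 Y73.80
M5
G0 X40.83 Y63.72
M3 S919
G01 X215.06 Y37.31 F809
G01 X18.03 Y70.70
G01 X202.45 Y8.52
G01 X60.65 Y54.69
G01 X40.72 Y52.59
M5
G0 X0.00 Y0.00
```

<svg xmlns="http://www.w3.org/2000/svg" width="232.71mm" height="96.24mm" viewBox="0 0 232.71 96.24">
  <polygon points="59.44,68.40 209.85,45.57 75.20,80.69" fill="none" stroke="#ff00ff"/>
  <polyline points="75.43,33.22 59.08,16.76" fill="none" stroke="#ff00ff"/>
  <polyline points="96.27,91.04 142.26,9.83 194.28,22.63 217.02,83.52 14.84,22.44" fill="none" stroke="#ff00ff"/>
  <polyline points="40.83,32.52 215.06,58.93 18.03,25.54 202.45,87.72 60.65,41.55 40.72,43.65" fill="none" stroke="#ff00ff"/>
</svg>

Each laser-on run becomes one SVG element. Flip Y back into SVG space with y_svg = 96.24 − y_machine. Every run uses S919, so all elements get stroke `#ff00ff` (cut).

Run 1: The run returns to its start, so emit a `<polygon>` with points (Y-flipped): 59.44,68.40 209.85,45.57 75.20,80.69.

Run 2: The run is open, so emit a `<polyline>` with points (Y-flipped): 75.43,33.22 59.08,16.76.

Run 3: The run is open, so emit a `<polyline>` with points (Y-flipped): 96.27,91.04 142.26,9.83 194.28,22.63 217.02,83.52 14.84,22.44.

Run 4: The run is open, so emit a `<polyline>` with points (Y-flipped): 40.83,32.52 215.06,58.93 18.03,25.54 202.45,87.72 60.65,41.55 40.72,43.65.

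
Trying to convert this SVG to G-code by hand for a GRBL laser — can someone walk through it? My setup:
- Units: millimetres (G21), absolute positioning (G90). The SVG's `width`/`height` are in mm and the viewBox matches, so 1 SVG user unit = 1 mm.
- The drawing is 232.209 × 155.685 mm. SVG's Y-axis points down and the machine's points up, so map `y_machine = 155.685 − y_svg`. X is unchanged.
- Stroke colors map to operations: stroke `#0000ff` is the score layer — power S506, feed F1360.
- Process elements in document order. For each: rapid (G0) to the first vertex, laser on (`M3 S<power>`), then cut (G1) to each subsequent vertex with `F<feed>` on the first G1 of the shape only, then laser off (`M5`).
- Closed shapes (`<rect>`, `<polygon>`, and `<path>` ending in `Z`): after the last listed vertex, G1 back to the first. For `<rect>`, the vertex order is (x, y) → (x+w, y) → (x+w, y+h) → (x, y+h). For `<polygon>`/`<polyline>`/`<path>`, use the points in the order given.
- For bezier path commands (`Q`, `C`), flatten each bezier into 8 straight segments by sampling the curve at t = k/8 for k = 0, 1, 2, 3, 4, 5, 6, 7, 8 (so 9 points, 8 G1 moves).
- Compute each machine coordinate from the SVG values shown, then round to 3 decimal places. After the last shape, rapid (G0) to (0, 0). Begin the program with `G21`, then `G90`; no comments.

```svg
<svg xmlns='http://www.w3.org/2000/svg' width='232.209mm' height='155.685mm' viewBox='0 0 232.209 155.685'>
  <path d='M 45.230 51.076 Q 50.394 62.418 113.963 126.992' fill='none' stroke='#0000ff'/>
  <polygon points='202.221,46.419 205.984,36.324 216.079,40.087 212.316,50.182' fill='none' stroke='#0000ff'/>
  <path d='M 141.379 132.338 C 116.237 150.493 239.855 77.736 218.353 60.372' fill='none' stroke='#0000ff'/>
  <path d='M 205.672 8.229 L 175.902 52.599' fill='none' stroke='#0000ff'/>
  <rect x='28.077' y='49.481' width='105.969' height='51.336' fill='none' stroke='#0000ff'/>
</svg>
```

1 u = 1 mm; y_m = 155.685 − y.

[1] `<path>` quadratic bezier, #0000ff→score S506 F1360: (45.230,104.609) → (47.434,100.942) → (51.462,95.611) → (57.316,88.617) → (64.995,79.959) → (74.499,69.638) → (85.829,57.653) → (98.983,44.005) → (113.963,28.693)

[2] `<polygon>` regular polygon, #0000ff→score S506 F1360: (202.221,109.266) → (205.984,119.361) → (216.079,115.598) → (212.316,105.503) → (202.221,109.266) (closed)

[3] `<path>` cubic bezier, #0000ff→score S506 F1360: (141.379,23.347) → (138.350,20.515) → (145.823,24.491) → (160.355,33.561) → (178.501,46.010) → (196.818,60.125) → (211.861,74.190) → (220.188,86.491) → (218.353,95.313)

[4] `<path>` line segment, #0000ff→score S506 F1360: (205.672,147.456) → (175.902,103.086)

[5] `<rect>` rectangle, #0000ff→score S506 F1360: (28.077,106.204) → (134.046,106.204) → (134.046,54.868) → (28.077,54.868) → (28.077,106.204) (closed)

G21
G90
G0 X45.230 Y104.609
M3 S506
G1 X47.434 Y100.942 F1360
G1 X51.462 Y95.611
G1 X57.316 Y88.617
G1 X64.995 Y79.959
G1 X74.499 Y69.638
G1 X85.829 Y57.653
G1 X98.983 Y44.005
G1 X113.963 Y28.693
M5
G0 X202.221 Y109.266
M3 S506
G1 X205.984 Y119.361 F1360
G1 X216.079 Y115.598
G1 X212.316 Y105.503
G1 X202.221 Y109.266
M5
G0 X141.379 Y23.347
M3 S506
G1 X138.350 Y20.515 F1360
G1 X145.823 Y24.491
G1 X160.355 Y33.561
G1 X178.501 Y46.010
G1 X196.818 Y60.125
G1 X211.861 Y74.190
G1 X220.188 Y86.491
G1 X218.353 Y95.313
M5
G0 X205.672 Y147.456
M3 S506
G1 X175.902 Y103.086 F1360
M5
G0 X28.077 Y106.204
M3 S506
G1 X134.046 Y106.204 F1360
G1 X134.046 Y54.868
G1 X28.077 Y54.868
G1 X28.077 Y106.204
M5
G0 X0.000 Y0.000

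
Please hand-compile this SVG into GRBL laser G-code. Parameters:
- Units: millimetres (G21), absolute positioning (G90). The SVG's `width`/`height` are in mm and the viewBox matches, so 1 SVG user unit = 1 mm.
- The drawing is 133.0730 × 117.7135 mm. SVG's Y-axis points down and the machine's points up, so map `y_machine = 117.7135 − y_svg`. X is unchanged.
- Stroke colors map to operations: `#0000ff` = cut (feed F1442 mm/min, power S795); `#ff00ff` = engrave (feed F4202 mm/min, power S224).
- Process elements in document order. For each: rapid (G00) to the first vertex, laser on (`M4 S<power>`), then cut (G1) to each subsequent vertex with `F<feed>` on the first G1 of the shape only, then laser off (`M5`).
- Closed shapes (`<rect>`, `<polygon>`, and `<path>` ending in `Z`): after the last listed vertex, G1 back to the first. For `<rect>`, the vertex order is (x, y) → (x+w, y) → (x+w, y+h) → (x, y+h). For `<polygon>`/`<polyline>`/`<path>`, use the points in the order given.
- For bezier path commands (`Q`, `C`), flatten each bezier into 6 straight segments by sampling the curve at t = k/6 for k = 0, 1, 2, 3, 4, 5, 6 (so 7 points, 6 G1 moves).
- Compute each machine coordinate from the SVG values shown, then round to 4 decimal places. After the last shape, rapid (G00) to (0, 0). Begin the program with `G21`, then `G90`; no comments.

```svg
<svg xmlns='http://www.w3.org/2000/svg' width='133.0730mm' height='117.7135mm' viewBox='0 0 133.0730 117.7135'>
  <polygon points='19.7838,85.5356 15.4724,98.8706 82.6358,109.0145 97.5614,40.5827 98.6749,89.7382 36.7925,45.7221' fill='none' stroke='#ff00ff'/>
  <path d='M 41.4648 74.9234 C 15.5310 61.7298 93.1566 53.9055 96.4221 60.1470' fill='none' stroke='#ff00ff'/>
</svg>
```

G21
G90
G00 X19.7838 Y32.1779
M4 S224
G1 X15.4724 Y18.8429 F4202
G1 X82.6358 Y8.6990
G1 X97.5614 Y77.1308
G1 X98.6749 Y27.9753
G1 X36.7925 Y71.9914
G1 X19.7838 Y32.1779
M5
G00 X41.4648 Y42.7901
M4 S224
G1 X36.3041 Y48.8992 F4202
G1 X43.4612 Y53.8718
G1 X57.9937 Y57.4665
G1 X74.9595 Y59.4415
G1 X89.4164 Y59.5554
G1 X96.4221 Y57.5665
M5
G00 X0.0000 Y0.0000

1 u = 1 mm; y_m = 117.7135 − y.

[1] `<polygon>` closed polygon, #ff00ff→engrave S224 F4202: (19.7838,32.1779) → (15.4724,18.8429) → (82.6358,8.6990) → (97.5614,77.1308) → (98.6749,27.9753) → (36.7925,71.9914) → (19.7838,32.1779) (closed)

[2] `<path>` cubic bezier, #ff00ff→engrave S224 F4202: (41.4648,42.7901) → (36.3041,48.8992) → (43.4612,53.8718) → (57.9937,57.4665) → (74.9595,59.4415) → (89.4164,59.5554) → (96.4221,57.5665)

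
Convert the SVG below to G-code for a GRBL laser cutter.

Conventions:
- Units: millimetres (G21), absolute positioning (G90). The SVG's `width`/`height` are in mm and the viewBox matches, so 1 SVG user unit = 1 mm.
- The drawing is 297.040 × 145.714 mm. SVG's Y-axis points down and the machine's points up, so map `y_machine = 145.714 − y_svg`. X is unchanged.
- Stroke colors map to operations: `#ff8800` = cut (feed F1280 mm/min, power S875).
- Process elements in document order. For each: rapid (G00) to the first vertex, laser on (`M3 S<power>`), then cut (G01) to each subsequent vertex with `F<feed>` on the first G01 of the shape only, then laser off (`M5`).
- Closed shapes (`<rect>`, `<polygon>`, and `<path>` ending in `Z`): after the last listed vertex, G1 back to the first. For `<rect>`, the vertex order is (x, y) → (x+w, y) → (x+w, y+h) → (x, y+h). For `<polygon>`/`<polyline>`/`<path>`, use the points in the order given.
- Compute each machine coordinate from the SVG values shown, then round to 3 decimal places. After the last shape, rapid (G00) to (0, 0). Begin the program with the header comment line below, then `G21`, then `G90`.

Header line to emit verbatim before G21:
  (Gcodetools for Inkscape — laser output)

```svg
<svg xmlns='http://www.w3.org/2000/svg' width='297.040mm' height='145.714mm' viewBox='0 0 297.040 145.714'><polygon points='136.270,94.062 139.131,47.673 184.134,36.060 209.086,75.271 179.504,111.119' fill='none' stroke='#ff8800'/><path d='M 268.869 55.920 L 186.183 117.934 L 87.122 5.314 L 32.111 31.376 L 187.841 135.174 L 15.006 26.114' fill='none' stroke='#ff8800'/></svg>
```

Since the viewBox matches the mm dimensions, user units are millimetres directly. The only transform is the Y-flip y_m = 145.714 − y_svg.

Shape 1 is a regular polygon drawn with `<polygon>`. Its stroke #ff8800 means cut at S875, F1280. After flipping Y the toolpath is (136.270,51.652) → (139.131,98.041) → (184.134,109.654) → (209.086,70.443) → (179.504,34.595) → (136.270,51.652), returning to the start.

Shape 2 is a open polyline drawn with `<path>`. Its stroke #ff8800 means cut at S875, F1280. After flipping Y the toolpath is (268.869,89.794) → (186.183,27.780) → (87.122,140.400) → (32.111,114.338) → (187.841,10.540) → (15.006,119.600).

(Gcodetools for Inkscape — laser output)
G21
G90
G00 X136.270 Y51.652
M3 S875
G01 X139.131 Y98.041 F1280
G01 X184.134 Y109.654
G01 X209.086 Y70.443
G01 X179.504 Y34.595
G01 X136.270 Y51.652
M5
G00 X268.869 Y89.794
M3 S875
G01 X186.183 Y27.780 F1280
G01 X87.122 Y140.400
G01 X32.111 Y114.338
G01 X187.841 Y10.540
G01 X15.006 Y119.600
M5
G00 X0.000 Y0.000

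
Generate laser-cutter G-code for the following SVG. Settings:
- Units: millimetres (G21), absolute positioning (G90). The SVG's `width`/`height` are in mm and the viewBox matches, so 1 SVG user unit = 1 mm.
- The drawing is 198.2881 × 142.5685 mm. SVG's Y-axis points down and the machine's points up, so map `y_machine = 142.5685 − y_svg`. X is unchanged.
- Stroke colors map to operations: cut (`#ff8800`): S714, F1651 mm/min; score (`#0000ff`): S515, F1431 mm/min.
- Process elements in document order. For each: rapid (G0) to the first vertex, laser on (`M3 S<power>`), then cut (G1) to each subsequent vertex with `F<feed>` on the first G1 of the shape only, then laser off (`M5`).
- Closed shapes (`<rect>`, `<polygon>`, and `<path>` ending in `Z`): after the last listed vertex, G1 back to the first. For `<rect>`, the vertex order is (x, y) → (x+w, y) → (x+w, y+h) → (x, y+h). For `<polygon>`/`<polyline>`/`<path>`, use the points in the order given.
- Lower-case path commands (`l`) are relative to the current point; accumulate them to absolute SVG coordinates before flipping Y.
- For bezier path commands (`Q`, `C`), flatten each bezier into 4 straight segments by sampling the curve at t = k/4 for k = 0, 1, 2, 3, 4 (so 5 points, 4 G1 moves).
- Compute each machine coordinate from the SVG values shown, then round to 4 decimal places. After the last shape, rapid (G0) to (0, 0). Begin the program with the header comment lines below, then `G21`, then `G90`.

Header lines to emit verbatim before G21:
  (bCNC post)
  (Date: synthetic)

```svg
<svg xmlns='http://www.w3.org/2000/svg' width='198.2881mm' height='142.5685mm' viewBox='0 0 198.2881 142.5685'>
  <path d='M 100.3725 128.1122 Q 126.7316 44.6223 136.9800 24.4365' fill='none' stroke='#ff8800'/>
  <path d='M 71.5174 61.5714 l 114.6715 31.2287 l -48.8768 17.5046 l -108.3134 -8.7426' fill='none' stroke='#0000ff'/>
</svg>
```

(bCNC post)
(Date: synthetic)
G21
G90
G0 X100.3725 Y14.4563
M3 S714
G1 X112.5451 Y52.2447 F1651
G1 X122.7039 Y82.1202
G1 X130.8489 Y104.0826
G1 X136.9800 Y118.1320
M5
G0 X71.5174 Y80.9971
M3 S515
G1 X186.1889 Y49.7684 F1431
G1 X137.3121 Y32.2638
G1 X28.9987 Y41.0064
M5
G0 X0.0000 Y0.0000

viewBox `0 0 198.2881 142.5685` with mm width/height → 1 unit = 1 mm. Flip: y_m = 142.5685 − y_svg.

**Shape 1** — `<path>` quadratic bezier, stroke `#ff8800` → cut (S714, F1651). Control points (SVG): P0=(100.3725,128.1122), P1=(126.7316,44.6223), P2=(136.9800,24.4365); sampled at t=k/4. Machine vertices: (100.3725,14.4563) → (112.5451,52.2447) → (122.7039,82.1202) → (130.8489,104.0826) → (136.9800,118.1320). Open path.

**Shape 2** — `<path>` open polyline, stroke `#0000ff` → score (S515, F1431). Machine vertices: (71.5174,80.9971) → (186.1889,49.7684) → (137.3121,32.2638) → (28.9987,41.0064). Open path.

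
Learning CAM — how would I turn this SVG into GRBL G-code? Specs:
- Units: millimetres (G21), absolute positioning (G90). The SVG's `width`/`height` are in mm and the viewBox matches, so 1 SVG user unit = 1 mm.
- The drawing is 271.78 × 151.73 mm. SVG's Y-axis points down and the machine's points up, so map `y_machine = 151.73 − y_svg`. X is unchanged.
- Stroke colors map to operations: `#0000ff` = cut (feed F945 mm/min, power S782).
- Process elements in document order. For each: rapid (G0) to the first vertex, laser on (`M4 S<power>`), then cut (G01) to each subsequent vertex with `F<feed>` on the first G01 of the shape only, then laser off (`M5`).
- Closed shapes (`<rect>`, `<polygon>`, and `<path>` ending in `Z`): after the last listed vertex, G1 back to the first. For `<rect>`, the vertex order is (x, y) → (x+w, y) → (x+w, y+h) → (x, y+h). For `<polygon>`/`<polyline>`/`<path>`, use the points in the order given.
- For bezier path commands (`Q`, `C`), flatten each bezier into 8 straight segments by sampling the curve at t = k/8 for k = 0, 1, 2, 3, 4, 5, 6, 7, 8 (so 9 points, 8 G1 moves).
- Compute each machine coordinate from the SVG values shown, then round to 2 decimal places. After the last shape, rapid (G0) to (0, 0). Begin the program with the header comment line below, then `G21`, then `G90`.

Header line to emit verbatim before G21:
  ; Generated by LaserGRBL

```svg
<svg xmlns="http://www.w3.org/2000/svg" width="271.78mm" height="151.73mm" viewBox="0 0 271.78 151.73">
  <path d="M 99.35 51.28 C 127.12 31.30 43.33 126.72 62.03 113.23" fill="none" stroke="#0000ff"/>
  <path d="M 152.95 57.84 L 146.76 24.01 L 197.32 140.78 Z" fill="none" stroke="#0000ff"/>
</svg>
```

; Generated by LaserGRBL
G21
G90
G0 X99.35 Y100.45
M4 S782
G01 X104.95 Y102.97 F945
G01 X102.60 Y97.30
G01 X94.81 Y86.07
G01 X84.09 Y71.91
G01 X72.94 Y57.44
G01 X63.88 Y45.30
G01 X59.40 Y38.11
G01 X62.03 Y38.50
M5
G0 X152.95 Y93.89
M4 S782
G01 X146.76 Y127.72 F945
G01 X197.32 Y10.95
G01 X152.95 Y93.89
M5
G0 X0.00 Y0.00

1 u = 1 mm; y_m = 151.73 − y.

[1] `<path>` cubic bezier, #0000ff→cut S782 F945: (99.35,100.45) → (104.95,102.97) → (102.60,97.30) → (94.81,86.07) → (84.09,71.91) → (72.94,57.44) → (63.88,45.30) → (59.40,38.11) → (62.03,38.50)

[2] `<path>` closed polygon, #0000ff→cut S782 F945: (152.95,93.89) → (146.76,127.72) → (197.32,10.95) → (152.95,93.89) (closed)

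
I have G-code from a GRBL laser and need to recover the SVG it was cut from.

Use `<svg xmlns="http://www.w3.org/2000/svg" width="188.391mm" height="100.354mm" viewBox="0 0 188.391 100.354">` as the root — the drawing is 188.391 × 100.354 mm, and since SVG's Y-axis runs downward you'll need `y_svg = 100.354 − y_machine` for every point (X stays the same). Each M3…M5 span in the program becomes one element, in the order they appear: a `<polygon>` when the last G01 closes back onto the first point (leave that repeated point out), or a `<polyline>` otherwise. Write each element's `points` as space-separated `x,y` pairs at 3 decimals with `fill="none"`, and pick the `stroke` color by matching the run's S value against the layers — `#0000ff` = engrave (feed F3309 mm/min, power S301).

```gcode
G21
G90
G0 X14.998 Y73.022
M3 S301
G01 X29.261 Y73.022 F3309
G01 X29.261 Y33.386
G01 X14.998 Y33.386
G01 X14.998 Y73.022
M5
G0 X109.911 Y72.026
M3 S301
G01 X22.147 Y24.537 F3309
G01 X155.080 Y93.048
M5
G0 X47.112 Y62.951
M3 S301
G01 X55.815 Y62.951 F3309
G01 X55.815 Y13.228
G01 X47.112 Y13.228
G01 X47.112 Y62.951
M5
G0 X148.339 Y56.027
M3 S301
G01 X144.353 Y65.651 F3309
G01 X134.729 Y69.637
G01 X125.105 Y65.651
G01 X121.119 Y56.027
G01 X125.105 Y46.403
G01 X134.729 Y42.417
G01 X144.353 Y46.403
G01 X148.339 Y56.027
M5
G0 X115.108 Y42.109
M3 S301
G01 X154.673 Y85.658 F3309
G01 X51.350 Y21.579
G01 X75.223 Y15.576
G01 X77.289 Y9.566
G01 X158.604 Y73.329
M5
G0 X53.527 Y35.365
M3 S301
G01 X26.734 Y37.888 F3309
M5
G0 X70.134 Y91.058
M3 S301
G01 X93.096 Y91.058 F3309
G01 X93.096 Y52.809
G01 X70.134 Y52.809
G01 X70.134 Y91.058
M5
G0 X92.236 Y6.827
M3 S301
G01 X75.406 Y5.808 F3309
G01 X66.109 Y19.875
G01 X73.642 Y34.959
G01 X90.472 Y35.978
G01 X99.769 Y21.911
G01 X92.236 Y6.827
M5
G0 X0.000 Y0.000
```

<svg xmlns="http://www.w3.org/2000/svg" width="188.391mm" height="100.354mm" viewBox="0 0 188.391 100.354">
  <polygon points="14.998,27.332 29.261,27.332 29.261,66.968 14.998,66.968" fill="none" stroke="#0000ff"/>
  <polyline points="109.911,28.328 22.147,75.817 155.080,7.306" fill="none" stroke="#0000ff"/>
  <polygon points="47.112,37.403 55.815,37.403 55.815,87.126 47.112,87.126" fill="none" stroke="#0000ff"/>
  <polygon points="148.339,44.327 144.353,34.703 134.729,30.717 125.105,34.703 121.119,44.327 125.105,53.951 134.729,57.937 144.353,53.951" fill="none" stroke="#0000ff"/>
  <polyline points="115.108,58.245 154.673,14.696 51.350,78.775 75.223,84.778 77.289,90.788 158.604,27.025" fill="none" stroke="#0000ff"/>
  <polyline points="53.527,64.989 26.734,62.466" fill="none" stroke="#0000ff"/>
  <polygon points="70.134,9.296 93.096,9.296 93.096,47.545 70.134,47.545" fill="none" stroke="#0000ff"/>
  <polygon points="92.236,93.527 75.406,94.546 66.109,80.479 73.642,65.395 90.472,64.376 99.769,78.443" fill="none" stroke="#0000ff"/>
</svg>

Each laser-on run becomes one SVG element. Flip Y back into SVG space with y_svg = 100.354 − y_machine. Every run uses S301, so all elements get stroke `#0000ff` (engrave).

Run 1: The run returns to its start, so emit a `<polygon>` with points (Y-flipped): 14.998,27.332 29.261,27.332 29.261,66.968 14.998,66.968.

Run 2: The run is open, so emit a `<polyline>` with points (Y-flipped): 109.911,28.328 22.147,75.817 155.080,7.306.

Run 3: The run returns to its start, so emit a `<polygon>` with points (Y-flipped): 47.112,37.403 55.815,37.403 55.815,87.126 47.112,87.126.

Run 4: The run returns to its start, so emit a `<polygon>` with points (Y-flipped): 148.339,44.327 144.353,34.703 134.729,30.717 125.105,34.703 121.119,44.327 125.105,53.951 134.729,57.937 144.353,53.951.

Run 5: The run is open, so emit a `<polyline>` with points (Y-flipped): 115.108,58.245 154.673,14.696 51.350,78.775 75.223,84.778 77.289,90.788 158.604,27.025.

Run 6: The run is open, so emit a `<polyline>` with points (Y-flipped): 53.527,64.989 26.734,62.466.

Run 7: The run returns to its start, so emit a `<polygon>` with points (Y-flipped): 70.134,9.296 93.096,9.296 93.096,47.545 70.134,47.545.

Run 8: The run returns to its start, so emit a `<polygon>` with points (Y-flipped): 92.236,93.527 75.406,94.546 66.109,80.479 73.642,65.395 90.472,64.376 99.769,78.443.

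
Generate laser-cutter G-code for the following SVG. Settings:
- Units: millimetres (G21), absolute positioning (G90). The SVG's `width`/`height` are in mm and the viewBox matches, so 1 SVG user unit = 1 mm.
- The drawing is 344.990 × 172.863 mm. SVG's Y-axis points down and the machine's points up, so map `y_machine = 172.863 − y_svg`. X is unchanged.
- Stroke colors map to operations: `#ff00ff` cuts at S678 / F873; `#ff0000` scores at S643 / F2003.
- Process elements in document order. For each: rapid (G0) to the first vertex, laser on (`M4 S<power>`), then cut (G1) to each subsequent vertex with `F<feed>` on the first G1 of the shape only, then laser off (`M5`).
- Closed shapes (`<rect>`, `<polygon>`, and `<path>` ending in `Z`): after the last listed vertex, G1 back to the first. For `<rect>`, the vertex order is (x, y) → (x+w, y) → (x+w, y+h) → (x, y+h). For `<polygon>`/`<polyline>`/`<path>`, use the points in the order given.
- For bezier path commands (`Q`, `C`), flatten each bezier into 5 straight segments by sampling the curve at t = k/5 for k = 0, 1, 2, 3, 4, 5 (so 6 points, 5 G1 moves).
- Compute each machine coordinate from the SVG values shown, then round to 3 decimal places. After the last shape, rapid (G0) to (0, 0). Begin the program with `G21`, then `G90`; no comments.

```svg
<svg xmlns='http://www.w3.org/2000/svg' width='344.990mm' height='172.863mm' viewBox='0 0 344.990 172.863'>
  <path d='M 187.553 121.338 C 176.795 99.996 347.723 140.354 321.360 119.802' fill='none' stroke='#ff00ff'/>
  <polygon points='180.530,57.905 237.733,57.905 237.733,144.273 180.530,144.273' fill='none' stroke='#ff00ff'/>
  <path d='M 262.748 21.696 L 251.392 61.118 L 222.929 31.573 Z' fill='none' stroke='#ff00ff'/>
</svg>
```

viewBox `0 0 344.990 172.863` with mm width/height → 1 unit = 1 mm. Flip: y_m = 172.863 − y_svg.

**Shape 1** — `<path>` cubic bezier, stroke `#ff00ff` → cut (S678, F873). Control points (SVG): P0=(187.553,121.338), P1=(176.795,99.996), P2=(347.723,140.354), P3=(321.360,119.802); sampled at t=k/5. Machine vertices: (187.553,51.525) → (199.869,57.907) → (237.598,55.366) → (282.550,49.788) → (316.535,47.058) → (321.360,53.061). Open path.

**Shape 2** — `<polygon>` rectangle, stroke `#ff00ff` → cut (S678, F873). Machine vertices: (180.530,114.958) → (237.733,114.958) → (237.733,28.590) → (180.530,28.590) → (180.530,114.958). Closed: final G1 returns to the first vertex.

**Shape 3** — `<path>` regular polygon, stroke `#ff00ff` → cut (S678, F873). Machine vertices: (262.748,151.167) → (251.392,111.745) → (222.929,141.290) → (262.748,151.167). Closed: final G1 returns to the first vertex.

G21
G90
G0 X187.553 Y51.525
M4 S678
G1 X199.869 Y57.907 F873
G1 X237.598 Y55.366
G1 X282.550 Y49.788
G1 X316.535 Y47.058
G1 X321.360 Y53.061
M5
G0 X180.530 Y114.958
M4 S678
G1 X237.733 Y114.958 F873
G1 X237.733 Y28.590
G1 X180.530 Y28.590
G1 X180.530 Y114.958
M5
G0 X262.748 Y151.167
M4 S678
G1 X251.392 Y111.745 F873
G1 X222.929 Y141.290
G1 X262.748 Y151.167
M5
G0 X0.000 Y0.000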